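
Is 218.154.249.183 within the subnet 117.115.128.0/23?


Subnet network: 117.115.128.0
Test IP AND mask: 218.154.248.0
No, 218.154.249.183 is not in 117.115.128.0/23


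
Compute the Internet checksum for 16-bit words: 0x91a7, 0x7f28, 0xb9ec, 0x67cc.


Sum all words (with carry folding):
+ 0x91a7 = 0x91a7
+ 0x7f28 = 0x10d0
+ 0xb9ec = 0xcabc
+ 0x67cc = 0x3289
One's complement: ~0x3289
Checksum = 0xcd76


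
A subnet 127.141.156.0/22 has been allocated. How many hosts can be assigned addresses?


Host bits = 32 - 22 = 10
Total addresses = 2^10 = 1024
Usable = total - 2 (network and broadcast)
Usable hosts: 1022


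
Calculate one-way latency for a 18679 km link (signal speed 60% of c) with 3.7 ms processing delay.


Speed = 0.6 * 3e5 km/s = 180000 km/s
Propagation delay = 18679 / 180000 = 0.1038 s = 103.7722 ms
Processing delay = 3.7 ms
Total one-way latency = 107.4722 ms


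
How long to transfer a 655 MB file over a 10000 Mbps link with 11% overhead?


Effective throughput = 10000 * (1 - 11/100) = 8900 Mbps
File size in Mb = 655 * 8 = 5240 Mb
Time = 5240 / 8900
Time = 0.5888 seconds


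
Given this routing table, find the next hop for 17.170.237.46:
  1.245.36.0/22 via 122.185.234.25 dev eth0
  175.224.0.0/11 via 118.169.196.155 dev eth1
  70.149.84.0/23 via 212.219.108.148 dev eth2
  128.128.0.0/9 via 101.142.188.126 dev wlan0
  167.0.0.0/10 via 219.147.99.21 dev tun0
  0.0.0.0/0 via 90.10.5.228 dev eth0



Longest prefix match for 17.170.237.46:
  /22 1.245.36.0: no
  /11 175.224.0.0: no
  /23 70.149.84.0: no
  /9 128.128.0.0: no
  /10 167.0.0.0: no
  /0 0.0.0.0: MATCH
Selected: next-hop 90.10.5.228 via eth0 (matched /0)


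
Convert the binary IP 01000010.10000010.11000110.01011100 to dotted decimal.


01000010 = 66
10000010 = 130
11000110 = 198
01011100 = 92
IP: 66.130.198.92


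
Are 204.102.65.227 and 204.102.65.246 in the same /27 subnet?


Mask: 255.255.255.224
204.102.65.227 AND mask = 204.102.65.224
204.102.65.246 AND mask = 204.102.65.224
Yes, same subnet (204.102.65.224)


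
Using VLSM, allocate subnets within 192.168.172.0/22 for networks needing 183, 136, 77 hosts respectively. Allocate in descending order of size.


183 hosts -> /24 (254 usable): 192.168.172.0/24
136 hosts -> /24 (254 usable): 192.168.173.0/24
77 hosts -> /25 (126 usable): 192.168.174.0/25
Allocation: 192.168.172.0/24 (183 hosts, 254 usable); 192.168.173.0/24 (136 hosts, 254 usable); 192.168.174.0/25 (77 hosts, 126 usable)


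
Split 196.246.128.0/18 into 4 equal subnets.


New prefix = 18 + 2 = 20
Each subnet has 4096 addresses
  196.246.128.0/20
  196.246.144.0/20
  196.246.160.0/20
  196.246.176.0/20
Subnets: 196.246.128.0/20, 196.246.144.0/20, 196.246.160.0/20, 196.246.176.0/20


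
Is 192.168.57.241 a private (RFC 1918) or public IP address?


RFC 1918 private ranges:
  10.0.0.0/8 (10.0.0.0 - 10.255.255.255)
  172.16.0.0/12 (172.16.0.0 - 172.31.255.255)
  192.168.0.0/16 (192.168.0.0 - 192.168.255.255)
Private (in 192.168.0.0/16)


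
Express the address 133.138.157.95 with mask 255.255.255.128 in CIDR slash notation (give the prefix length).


Binary: 11111111.11111111.11111111.10000000
Count leading 1s
Prefix: /25


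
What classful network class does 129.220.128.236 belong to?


First octet: 129
Binary: 10000001
10xxxxxx -> Class B (128-191)
Class B, default mask 255.255.0.0 (/16)


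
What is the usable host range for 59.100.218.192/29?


Network: 59.100.218.192
Broadcast: 59.100.218.199
First usable = network + 1
Last usable = broadcast - 1
Range: 59.100.218.193 to 59.100.218.198


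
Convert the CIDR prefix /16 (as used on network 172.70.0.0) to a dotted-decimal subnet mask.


/16 means 16 network bits, 16 host bits
Binary: 11111111111111110000000000000000
Mask: 255.255.0.0


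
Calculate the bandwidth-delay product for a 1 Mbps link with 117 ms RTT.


BDP = bandwidth * RTT
= 1 Mbps * 117 ms
= 1 * 1e6 * 117 / 1000 bits
= 117000 bits
= 14625 bytes
= 14.2822 KB
BDP = 117000 bits (14625 bytes)


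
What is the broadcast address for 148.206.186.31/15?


Network: 148.206.0.0/15
Host bits = 17
Set all host bits to 1:
Broadcast: 148.207.255.255


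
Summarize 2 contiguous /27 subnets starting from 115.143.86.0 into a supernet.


Original prefix: /27
Number of subnets: 2 = 2^1
New prefix = 27 - 1 = 26
Supernet: 115.143.86.0/26


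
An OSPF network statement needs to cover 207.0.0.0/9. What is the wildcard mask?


Subnet mask: 255.128.0.0
Wildcard = 255.255.255.255 - subnet mask
255 - 255 = 0
255 - 128 = 127
255 - 0 = 255
255 - 0 = 255
Wildcard: 0.127.255.255


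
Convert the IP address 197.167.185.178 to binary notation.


197 = 11000101
167 = 10100111
185 = 10111001
178 = 10110010
Binary: 11000101.10100111.10111001.10110010


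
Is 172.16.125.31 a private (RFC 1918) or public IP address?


RFC 1918 private ranges:
  10.0.0.0/8 (10.0.0.0 - 10.255.255.255)
  172.16.0.0/12 (172.16.0.0 - 172.31.255.255)
  192.168.0.0/16 (192.168.0.0 - 192.168.255.255)
Private (in 172.16.0.0/12)


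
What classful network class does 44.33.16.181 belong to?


First octet: 44
Binary: 00101100
0xxxxxxx -> Class A (1-126)
Class A, default mask 255.0.0.0 (/8)


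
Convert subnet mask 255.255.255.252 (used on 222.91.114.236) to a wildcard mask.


Subnet mask: 255.255.255.252
Wildcard = 255.255.255.255 - subnet mask
255 - 255 = 0
255 - 255 = 0
255 - 255 = 0
255 - 252 = 3
Wildcard: 0.0.0.3


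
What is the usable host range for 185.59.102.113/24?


Network: 185.59.102.0
Broadcast: 185.59.102.255
First usable = network + 1
Last usable = broadcast - 1
Range: 185.59.102.1 to 185.59.102.254


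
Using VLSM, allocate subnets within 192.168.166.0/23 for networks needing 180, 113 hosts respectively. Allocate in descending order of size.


180 hosts -> /24 (254 usable): 192.168.166.0/24
113 hosts -> /25 (126 usable): 192.168.167.0/25
Allocation: 192.168.166.0/24 (180 hosts, 254 usable); 192.168.167.0/25 (113 hosts, 126 usable)


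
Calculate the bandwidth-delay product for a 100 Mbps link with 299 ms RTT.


BDP = bandwidth * RTT
= 100 Mbps * 299 ms
= 100 * 1e6 * 299 / 1000 bits
= 29900000 bits
= 3737500 bytes
= 3649.9023 KB
BDP = 29900000 bits (3737500 bytes)


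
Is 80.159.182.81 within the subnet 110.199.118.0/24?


Subnet network: 110.199.118.0
Test IP AND mask: 80.159.182.0
No, 80.159.182.81 is not in 110.199.118.0/24


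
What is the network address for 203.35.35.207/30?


IP:   11001011.00100011.00100011.11001111
Mask: 11111111.11111111.11111111.11111100
AND operation:
Net:  11001011.00100011.00100011.11001100
Network: 203.35.35.204/30


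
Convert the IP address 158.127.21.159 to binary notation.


158 = 10011110
127 = 01111111
21 = 00010101
159 = 10011111
Binary: 10011110.01111111.00010101.10011111


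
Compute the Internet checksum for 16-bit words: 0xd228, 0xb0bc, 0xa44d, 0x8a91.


Sum all words (with carry folding):
+ 0xd228 = 0xd228
+ 0xb0bc = 0x82e5
+ 0xa44d = 0x2733
+ 0x8a91 = 0xb1c4
One's complement: ~0xb1c4
Checksum = 0x4e3b


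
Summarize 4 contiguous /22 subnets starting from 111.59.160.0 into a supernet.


Original prefix: /22
Number of subnets: 4 = 2^2
New prefix = 22 - 2 = 20
Supernet: 111.59.160.0/20


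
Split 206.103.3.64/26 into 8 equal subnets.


New prefix = 26 + 3 = 29
Each subnet has 8 addresses
  206.103.3.64/29
  206.103.3.72/29
  206.103.3.80/29
  206.103.3.88/29
  206.103.3.96/29
  206.103.3.104/29
  206.103.3.112/29
  206.103.3.120/29
Subnets: 206.103.3.64/29, 206.103.3.72/29, 206.103.3.80/29, 206.103.3.88/29, 206.103.3.96/29, 206.103.3.104/29, 206.103.3.112/29, 206.103.3.120/29


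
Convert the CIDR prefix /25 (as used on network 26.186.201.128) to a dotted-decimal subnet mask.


/25 means 25 network bits, 7 host bits
Binary: 11111111111111111111111110000000
Mask: 255.255.255.128


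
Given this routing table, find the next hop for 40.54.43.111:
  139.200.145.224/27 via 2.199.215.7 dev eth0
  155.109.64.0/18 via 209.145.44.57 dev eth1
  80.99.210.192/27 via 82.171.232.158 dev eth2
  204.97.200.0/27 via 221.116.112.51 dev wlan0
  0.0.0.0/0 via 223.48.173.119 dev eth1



Longest prefix match for 40.54.43.111:
  /27 139.200.145.224: no
  /18 155.109.64.0: no
  /27 80.99.210.192: no
  /27 204.97.200.0: no
  /0 0.0.0.0: MATCH
Selected: next-hop 223.48.173.119 via eth1 (matched /0)


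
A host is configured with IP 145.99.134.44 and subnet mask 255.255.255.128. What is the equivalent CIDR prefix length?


Binary: 11111111.11111111.11111111.10000000
Count leading 1s
Prefix: /25


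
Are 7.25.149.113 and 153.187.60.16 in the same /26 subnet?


Mask: 255.255.255.192
7.25.149.113 AND mask = 7.25.149.64
153.187.60.16 AND mask = 153.187.60.0
No, different subnets (7.25.149.64 vs 153.187.60.0)


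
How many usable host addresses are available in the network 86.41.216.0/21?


Host bits = 32 - 21 = 11
Total addresses = 2^11 = 2048
Usable = total - 2 (network and broadcast)
Usable hosts: 2046


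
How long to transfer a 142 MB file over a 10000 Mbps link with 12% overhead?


Effective throughput = 10000 * (1 - 12/100) = 8800 Mbps
File size in Mb = 142 * 8 = 1136 Mb
Time = 1136 / 8800
Time = 0.1291 seconds


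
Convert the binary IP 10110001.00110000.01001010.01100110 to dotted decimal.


10110001 = 177
00110000 = 48
01001010 = 74
01100110 = 102
IP: 177.48.74.102


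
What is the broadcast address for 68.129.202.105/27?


Network: 68.129.202.96/27
Host bits = 5
Set all host bits to 1:
Broadcast: 68.129.202.127


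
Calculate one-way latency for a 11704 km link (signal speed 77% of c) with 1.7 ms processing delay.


Speed = 0.77 * 3e5 km/s = 231000 km/s
Propagation delay = 11704 / 231000 = 0.0507 s = 50.6667 ms
Processing delay = 1.7 ms
Total one-way latency = 52.3667 ms


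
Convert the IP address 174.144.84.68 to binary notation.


174 = 10101110
144 = 10010000
84 = 01010100
68 = 01000100
Binary: 10101110.10010000.01010100.01000100


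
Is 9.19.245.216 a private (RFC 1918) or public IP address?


RFC 1918 private ranges:
  10.0.0.0/8 (10.0.0.0 - 10.255.255.255)
  172.16.0.0/12 (172.16.0.0 - 172.31.255.255)
  192.168.0.0/16 (192.168.0.0 - 192.168.255.255)
Public (not in any RFC 1918 range)


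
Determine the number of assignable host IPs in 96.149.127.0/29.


Host bits = 32 - 29 = 3
Total addresses = 2^3 = 8
Usable = total - 2 (network and broadcast)
Usable hosts: 6


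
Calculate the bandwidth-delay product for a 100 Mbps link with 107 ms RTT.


BDP = bandwidth * RTT
= 100 Mbps * 107 ms
= 100 * 1e6 * 107 / 1000 bits
= 10700000 bits
= 1337500 bytes
= 1306.1523 KB
BDP = 10700000 bits (1337500 bytes)


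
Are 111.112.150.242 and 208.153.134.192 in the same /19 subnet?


Mask: 255.255.224.0
111.112.150.242 AND mask = 111.112.128.0
208.153.134.192 AND mask = 208.153.128.0
No, different subnets (111.112.128.0 vs 208.153.128.0)


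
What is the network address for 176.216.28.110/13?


IP:   10110000.11011000.00011100.01101110
Mask: 11111111.11111000.00000000.00000000
AND operation:
Net:  10110000.11011000.00000000.00000000
Network: 176.216.0.0/13


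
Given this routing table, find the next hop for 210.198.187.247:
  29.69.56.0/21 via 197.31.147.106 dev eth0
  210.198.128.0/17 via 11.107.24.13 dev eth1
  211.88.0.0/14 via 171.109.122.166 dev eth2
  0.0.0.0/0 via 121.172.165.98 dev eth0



Longest prefix match for 210.198.187.247:
  /21 29.69.56.0: no
  /17 210.198.128.0: MATCH
  /14 211.88.0.0: no
  /0 0.0.0.0: MATCH
Selected: next-hop 11.107.24.13 via eth1 (matched /17)


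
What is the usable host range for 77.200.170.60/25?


Network: 77.200.170.0
Broadcast: 77.200.170.127
First usable = network + 1
Last usable = broadcast - 1
Range: 77.200.170.1 to 77.200.170.126


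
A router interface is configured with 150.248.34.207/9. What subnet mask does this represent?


/9 means 9 network bits, 23 host bits
Binary: 11111111100000000000000000000000
Mask: 255.128.0.0


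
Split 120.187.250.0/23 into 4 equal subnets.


New prefix = 23 + 2 = 25
Each subnet has 128 addresses
  120.187.250.0/25
  120.187.250.128/25
  120.187.251.0/25
  120.187.251.128/25
Subnets: 120.187.250.0/25, 120.187.250.128/25, 120.187.251.0/25, 120.187.251.128/25


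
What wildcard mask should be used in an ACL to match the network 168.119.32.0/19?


Subnet mask: 255.255.224.0
Wildcard = 255.255.255.255 - subnet mask
255 - 255 = 0
255 - 255 = 0
255 - 224 = 31
255 - 0 = 255
Wildcard: 0.0.31.255


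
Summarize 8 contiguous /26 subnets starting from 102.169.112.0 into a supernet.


Original prefix: /26
Number of subnets: 8 = 2^3
New prefix = 26 - 3 = 23
Supernet: 102.169.112.0/23


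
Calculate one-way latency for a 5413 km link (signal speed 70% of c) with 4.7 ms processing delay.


Speed = 0.7 * 3e5 km/s = 210000 km/s
Propagation delay = 5413 / 210000 = 0.0258 s = 25.7762 ms
Processing delay = 4.7 ms
Total one-way latency = 30.4762 ms


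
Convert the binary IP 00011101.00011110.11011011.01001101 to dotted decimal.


00011101 = 29
00011110 = 30
11011011 = 219
01001101 = 77
IP: 29.30.219.77


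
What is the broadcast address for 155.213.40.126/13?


Network: 155.208.0.0/13
Host bits = 19
Set all host bits to 1:
Broadcast: 155.215.255.255


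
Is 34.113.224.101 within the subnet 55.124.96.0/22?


Subnet network: 55.124.96.0
Test IP AND mask: 34.113.224.0
No, 34.113.224.101 is not in 55.124.96.0/22


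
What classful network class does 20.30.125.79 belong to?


First octet: 20
Binary: 00010100
0xxxxxxx -> Class A (1-126)
Class A, default mask 255.0.0.0 (/8)


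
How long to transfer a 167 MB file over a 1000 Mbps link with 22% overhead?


Effective throughput = 1000 * (1 - 22/100) = 780 Mbps
File size in Mb = 167 * 8 = 1336 Mb
Time = 1336 / 780
Time = 1.7128 seconds


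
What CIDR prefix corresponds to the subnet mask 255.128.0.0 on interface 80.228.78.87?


Binary: 11111111.10000000.00000000.00000000
Count leading 1s
Prefix: /9


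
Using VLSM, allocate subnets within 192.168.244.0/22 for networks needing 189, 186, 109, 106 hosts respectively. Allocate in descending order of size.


189 hosts -> /24 (254 usable): 192.168.244.0/24
186 hosts -> /24 (254 usable): 192.168.245.0/24
109 hosts -> /25 (126 usable): 192.168.246.0/25
106 hosts -> /25 (126 usable): 192.168.246.128/25
Allocation: 192.168.244.0/24 (189 hosts, 254 usable); 192.168.245.0/24 (186 hosts, 254 usable); 192.168.246.0/25 (109 hosts, 126 usable); 192.168.246.128/25 (106 hosts, 126 usable)


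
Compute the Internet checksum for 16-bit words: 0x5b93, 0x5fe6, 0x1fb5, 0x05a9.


Sum all words (with carry folding):
+ 0x5b93 = 0x5b93
+ 0x5fe6 = 0xbb79
+ 0x1fb5 = 0xdb2e
+ 0x05a9 = 0xe0d7
One's complement: ~0xe0d7
Checksum = 0x1f28


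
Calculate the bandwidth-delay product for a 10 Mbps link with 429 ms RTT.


BDP = bandwidth * RTT
= 10 Mbps * 429 ms
= 10 * 1e6 * 429 / 1000 bits
= 4290000 bits
= 536250 bytes
= 523.6816 KB
BDP = 4290000 bits (536250 bytes)


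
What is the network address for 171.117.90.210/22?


IP:   10101011.01110101.01011010.11010010
Mask: 11111111.11111111.11111100.00000000
AND operation:
Net:  10101011.01110101.01011000.00000000
Network: 171.117.88.0/22


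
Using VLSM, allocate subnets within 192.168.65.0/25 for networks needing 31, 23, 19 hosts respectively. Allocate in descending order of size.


31 hosts -> /26 (62 usable): 192.168.65.0/26
23 hosts -> /27 (30 usable): 192.168.65.64/27
19 hosts -> /27 (30 usable): 192.168.65.96/27
Allocation: 192.168.65.0/26 (31 hosts, 62 usable); 192.168.65.64/27 (23 hosts, 30 usable); 192.168.65.96/27 (19 hosts, 30 usable)


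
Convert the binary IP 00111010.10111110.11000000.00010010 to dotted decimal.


00111010 = 58
10111110 = 190
11000000 = 192
00010010 = 18
IP: 58.190.192.18


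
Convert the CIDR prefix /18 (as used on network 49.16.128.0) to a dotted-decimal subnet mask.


/18 means 18 network bits, 14 host bits
Binary: 11111111111111111100000000000000
Mask: 255.255.192.0


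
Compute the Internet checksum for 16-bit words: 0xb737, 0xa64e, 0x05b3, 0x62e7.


Sum all words (with carry folding):
+ 0xb737 = 0xb737
+ 0xa64e = 0x5d86
+ 0x05b3 = 0x6339
+ 0x62e7 = 0xc620
One's complement: ~0xc620
Checksum = 0x39df


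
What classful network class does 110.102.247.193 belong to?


First octet: 110
Binary: 01101110
0xxxxxxx -> Class A (1-126)
Class A, default mask 255.0.0.0 (/8)


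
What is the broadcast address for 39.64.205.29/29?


Network: 39.64.205.24/29
Host bits = 3
Set all host bits to 1:
Broadcast: 39.64.205.31


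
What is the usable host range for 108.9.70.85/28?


Network: 108.9.70.80
Broadcast: 108.9.70.95
First usable = network + 1
Last usable = broadcast - 1
Range: 108.9.70.81 to 108.9.70.94


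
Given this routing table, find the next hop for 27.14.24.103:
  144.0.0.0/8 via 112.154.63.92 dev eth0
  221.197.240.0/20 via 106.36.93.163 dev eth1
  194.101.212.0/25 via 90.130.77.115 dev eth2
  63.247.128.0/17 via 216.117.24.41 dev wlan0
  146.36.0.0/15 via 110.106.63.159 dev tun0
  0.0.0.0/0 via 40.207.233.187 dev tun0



Longest prefix match for 27.14.24.103:
  /8 144.0.0.0: no
  /20 221.197.240.0: no
  /25 194.101.212.0: no
  /17 63.247.128.0: no
  /15 146.36.0.0: no
  /0 0.0.0.0: MATCH
Selected: next-hop 40.207.233.187 via tun0 (matched /0)


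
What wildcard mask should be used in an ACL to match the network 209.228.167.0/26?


Subnet mask: 255.255.255.192
Wildcard = 255.255.255.255 - subnet mask
255 - 255 = 0
255 - 255 = 0
255 - 255 = 0
255 - 192 = 63
Wildcard: 0.0.0.63


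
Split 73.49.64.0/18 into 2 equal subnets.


New prefix = 18 + 1 = 19
Each subnet has 8192 addresses
  73.49.64.0/19
  73.49.96.0/19
Subnets: 73.49.64.0/19, 73.49.96.0/19


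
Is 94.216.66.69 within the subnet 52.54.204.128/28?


Subnet network: 52.54.204.128
Test IP AND mask: 94.216.66.64
No, 94.216.66.69 is not in 52.54.204.128/28


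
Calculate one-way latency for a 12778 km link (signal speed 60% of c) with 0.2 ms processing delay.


Speed = 0.6 * 3e5 km/s = 180000 km/s
Propagation delay = 12778 / 180000 = 0.071 s = 70.9889 ms
Processing delay = 0.2 ms
Total one-way latency = 71.1889 ms


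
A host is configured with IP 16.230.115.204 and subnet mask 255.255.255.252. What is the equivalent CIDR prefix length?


Binary: 11111111.11111111.11111111.11111100
Count leading 1s
Prefix: /30


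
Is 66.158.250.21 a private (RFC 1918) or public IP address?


RFC 1918 private ranges:
  10.0.0.0/8 (10.0.0.0 - 10.255.255.255)
  172.16.0.0/12 (172.16.0.0 - 172.31.255.255)
  192.168.0.0/16 (192.168.0.0 - 192.168.255.255)
Public (not in any RFC 1918 range)


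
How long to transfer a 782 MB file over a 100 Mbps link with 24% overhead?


Effective throughput = 100 * (1 - 24/100) = 76 Mbps
File size in Mb = 782 * 8 = 6256 Mb
Time = 6256 / 76
Time = 82.3158 seconds


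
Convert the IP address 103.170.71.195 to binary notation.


103 = 01100111
170 = 10101010
71 = 01000111
195 = 11000011
Binary: 01100111.10101010.01000111.11000011


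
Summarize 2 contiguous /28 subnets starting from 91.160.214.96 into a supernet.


Original prefix: /28
Number of subnets: 2 = 2^1
New prefix = 28 - 1 = 27
Supernet: 91.160.214.96/27


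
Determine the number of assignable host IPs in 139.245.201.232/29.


Host bits = 32 - 29 = 3
Total addresses = 2^3 = 8
Usable = total - 2 (network and broadcast)
Usable hosts: 6


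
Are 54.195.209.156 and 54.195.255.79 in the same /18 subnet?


Mask: 255.255.192.0
54.195.209.156 AND mask = 54.195.192.0
54.195.255.79 AND mask = 54.195.192.0
Yes, same subnet (54.195.192.0)


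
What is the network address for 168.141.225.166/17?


IP:   10101000.10001101.11100001.10100110
Mask: 11111111.11111111.10000000.00000000
AND operation:
Net:  10101000.10001101.10000000.00000000
Network: 168.141.128.0/17


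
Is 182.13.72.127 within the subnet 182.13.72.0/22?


Subnet network: 182.13.72.0
Test IP AND mask: 182.13.72.0
Yes, 182.13.72.127 is in 182.13.72.0/22


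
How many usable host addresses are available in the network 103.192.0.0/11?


Host bits = 32 - 11 = 21
Total addresses = 2^21 = 2097152
Usable = total - 2 (network and broadcast)
Usable hosts: 2097150


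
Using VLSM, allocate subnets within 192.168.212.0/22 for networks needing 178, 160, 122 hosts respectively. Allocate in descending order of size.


178 hosts -> /24 (254 usable): 192.168.212.0/24
160 hosts -> /24 (254 usable): 192.168.213.0/24
122 hosts -> /25 (126 usable): 192.168.214.0/25
Allocation: 192.168.212.0/24 (178 hosts, 254 usable); 192.168.213.0/24 (160 hosts, 254 usable); 192.168.214.0/25 (122 hosts, 126 usable)


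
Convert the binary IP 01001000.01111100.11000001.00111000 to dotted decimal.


01001000 = 72
01111100 = 124
11000001 = 193
00111000 = 56
IP: 72.124.193.56


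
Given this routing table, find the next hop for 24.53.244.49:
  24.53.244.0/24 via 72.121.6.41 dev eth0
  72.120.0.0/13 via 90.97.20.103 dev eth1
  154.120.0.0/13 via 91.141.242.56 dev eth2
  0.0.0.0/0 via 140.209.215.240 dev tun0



Longest prefix match for 24.53.244.49:
  /24 24.53.244.0: MATCH
  /13 72.120.0.0: no
  /13 154.120.0.0: no
  /0 0.0.0.0: MATCH
Selected: next-hop 72.121.6.41 via eth0 (matched /24)


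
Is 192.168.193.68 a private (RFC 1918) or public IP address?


RFC 1918 private ranges:
  10.0.0.0/8 (10.0.0.0 - 10.255.255.255)
  172.16.0.0/12 (172.16.0.0 - 172.31.255.255)
  192.168.0.0/16 (192.168.0.0 - 192.168.255.255)
Private (in 192.168.0.0/16)


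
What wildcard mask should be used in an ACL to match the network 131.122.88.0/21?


Subnet mask: 255.255.248.0
Wildcard = 255.255.255.255 - subnet mask
255 - 255 = 0
255 - 255 = 0
255 - 248 = 7
255 - 0 = 255
Wildcard: 0.0.7.255


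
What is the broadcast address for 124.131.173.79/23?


Network: 124.131.172.0/23
Host bits = 9
Set all host bits to 1:
Broadcast: 124.131.173.255


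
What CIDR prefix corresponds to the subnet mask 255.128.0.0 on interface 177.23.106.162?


Binary: 11111111.10000000.00000000.00000000
Count leading 1s
Prefix: /9


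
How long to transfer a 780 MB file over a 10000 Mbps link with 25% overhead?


Effective throughput = 10000 * (1 - 25/100) = 7500 Mbps
File size in Mb = 780 * 8 = 6240 Mb
Time = 6240 / 7500
Time = 0.832 seconds


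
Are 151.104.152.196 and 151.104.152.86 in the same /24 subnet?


Mask: 255.255.255.0
151.104.152.196 AND mask = 151.104.152.0
151.104.152.86 AND mask = 151.104.152.0
Yes, same subnet (151.104.152.0)


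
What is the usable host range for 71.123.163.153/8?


Network: 71.0.0.0
Broadcast: 71.255.255.255
First usable = network + 1
Last usable = broadcast - 1
Range: 71.0.0.1 to 71.255.255.254


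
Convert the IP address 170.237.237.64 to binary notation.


170 = 10101010
237 = 11101101
237 = 11101101
64 = 01000000
Binary: 10101010.11101101.11101101.01000000


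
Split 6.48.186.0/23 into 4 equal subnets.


New prefix = 23 + 2 = 25
Each subnet has 128 addresses
  6.48.186.0/25
  6.48.186.128/25
  6.48.187.0/25
  6.48.187.128/25
Subnets: 6.48.186.0/25, 6.48.186.128/25, 6.48.187.0/25, 6.48.187.128/25


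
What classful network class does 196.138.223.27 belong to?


First octet: 196
Binary: 11000100
110xxxxx -> Class C (192-223)
Class C, default mask 255.255.255.0 (/24)


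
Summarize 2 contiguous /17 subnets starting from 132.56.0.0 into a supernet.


Original prefix: /17
Number of subnets: 2 = 2^1
New prefix = 17 - 1 = 16
Supernet: 132.56.0.0/16


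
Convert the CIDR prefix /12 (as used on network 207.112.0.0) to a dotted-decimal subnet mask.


/12 means 12 network bits, 20 host bits
Binary: 11111111111100000000000000000000
Mask: 255.240.0.0


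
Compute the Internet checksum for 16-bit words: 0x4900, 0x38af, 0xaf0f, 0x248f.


Sum all words (with carry folding):
+ 0x4900 = 0x4900
+ 0x38af = 0x81af
+ 0xaf0f = 0x30bf
+ 0x248f = 0x554e
One's complement: ~0x554e
Checksum = 0xaab1


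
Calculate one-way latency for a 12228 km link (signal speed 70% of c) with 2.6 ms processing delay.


Speed = 0.7 * 3e5 km/s = 210000 km/s
Propagation delay = 12228 / 210000 = 0.0582 s = 58.2286 ms
Processing delay = 2.6 ms
Total one-way latency = 60.8286 ms


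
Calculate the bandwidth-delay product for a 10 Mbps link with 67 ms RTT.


BDP = bandwidth * RTT
= 10 Mbps * 67 ms
= 10 * 1e6 * 67 / 1000 bits
= 670000 bits
= 83750 bytes
= 81.7871 KB
BDP = 670000 bits (83750 bytes)


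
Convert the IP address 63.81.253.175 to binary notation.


63 = 00111111
81 = 01010001
253 = 11111101
175 = 10101111
Binary: 00111111.01010001.11111101.10101111


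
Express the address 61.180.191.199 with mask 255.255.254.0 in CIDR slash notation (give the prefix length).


Binary: 11111111.11111111.11111110.00000000
Count leading 1s
Prefix: /23


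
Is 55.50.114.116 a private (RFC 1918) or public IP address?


RFC 1918 private ranges:
  10.0.0.0/8 (10.0.0.0 - 10.255.255.255)
  172.16.0.0/12 (172.16.0.0 - 172.31.255.255)
  192.168.0.0/16 (192.168.0.0 - 192.168.255.255)
Public (not in any RFC 1918 range)


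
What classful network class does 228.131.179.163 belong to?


First octet: 228
Binary: 11100100
1110xxxx -> Class D (224-239)
Class D (multicast), default mask N/A


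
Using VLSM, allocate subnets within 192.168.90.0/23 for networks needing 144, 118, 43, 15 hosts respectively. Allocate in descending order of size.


144 hosts -> /24 (254 usable): 192.168.90.0/24
118 hosts -> /25 (126 usable): 192.168.91.0/25
43 hosts -> /26 (62 usable): 192.168.91.128/26
15 hosts -> /27 (30 usable): 192.168.91.192/27
Allocation: 192.168.90.0/24 (144 hosts, 254 usable); 192.168.91.0/25 (118 hosts, 126 usable); 192.168.91.128/26 (43 hosts, 62 usable); 192.168.91.192/27 (15 hosts, 30 usable)


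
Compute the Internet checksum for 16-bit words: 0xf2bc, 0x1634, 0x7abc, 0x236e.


Sum all words (with carry folding):
+ 0xf2bc = 0xf2bc
+ 0x1634 = 0x08f1
+ 0x7abc = 0x83ad
+ 0x236e = 0xa71b
One's complement: ~0xa71b
Checksum = 0x58e4


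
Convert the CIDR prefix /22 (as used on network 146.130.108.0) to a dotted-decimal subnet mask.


/22 means 22 network bits, 10 host bits
Binary: 11111111111111111111110000000000
Mask: 255.255.252.0


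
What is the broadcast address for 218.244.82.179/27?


Network: 218.244.82.160/27
Host bits = 5
Set all host bits to 1:
Broadcast: 218.244.82.191


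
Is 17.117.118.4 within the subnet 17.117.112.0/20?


Subnet network: 17.117.112.0
Test IP AND mask: 17.117.112.0
Yes, 17.117.118.4 is in 17.117.112.0/20


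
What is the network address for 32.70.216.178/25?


IP:   00100000.01000110.11011000.10110010
Mask: 11111111.11111111.11111111.10000000
AND operation:
Net:  00100000.01000110.11011000.10000000
Network: 32.70.216.128/25


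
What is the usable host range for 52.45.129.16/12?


Network: 52.32.0.0
Broadcast: 52.47.255.255
First usable = network + 1
Last usable = broadcast - 1
Range: 52.32.0.1 to 52.47.255.254


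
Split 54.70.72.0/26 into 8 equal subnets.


New prefix = 26 + 3 = 29
Each subnet has 8 addresses
  54.70.72.0/29
  54.70.72.8/29
  54.70.72.16/29
  54.70.72.24/29
  54.70.72.32/29
  54.70.72.40/29
  54.70.72.48/29
  54.70.72.56/29
Subnets: 54.70.72.0/29, 54.70.72.8/29, 54.70.72.16/29, 54.70.72.24/29, 54.70.72.32/29, 54.70.72.40/29, 54.70.72.48/29, 54.70.72.56/29


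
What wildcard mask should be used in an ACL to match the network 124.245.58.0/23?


Subnet mask: 255.255.254.0
Wildcard = 255.255.255.255 - subnet mask
255 - 255 = 0
255 - 255 = 0
255 - 254 = 1
255 - 0 = 255
Wildcard: 0.0.1.255


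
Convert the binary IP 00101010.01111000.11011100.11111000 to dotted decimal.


00101010 = 42
01111000 = 120
11011100 = 220
11111000 = 248
IP: 42.120.220.248


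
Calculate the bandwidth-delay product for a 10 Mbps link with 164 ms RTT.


BDP = bandwidth * RTT
= 10 Mbps * 164 ms
= 10 * 1e6 * 164 / 1000 bits
= 1640000 bits
= 205000 bytes
= 200.1953 KB
BDP = 1640000 bits (205000 bytes)


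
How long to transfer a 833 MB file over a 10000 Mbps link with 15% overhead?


Effective throughput = 10000 * (1 - 15/100) = 8500 Mbps
File size in Mb = 833 * 8 = 6664 Mb
Time = 6664 / 8500
Time = 0.784 seconds


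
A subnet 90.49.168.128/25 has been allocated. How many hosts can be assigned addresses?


Host bits = 32 - 25 = 7
Total addresses = 2^7 = 128
Usable = total - 2 (network and broadcast)
Usable hosts: 126


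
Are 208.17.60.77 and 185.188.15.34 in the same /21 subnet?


Mask: 255.255.248.0
208.17.60.77 AND mask = 208.17.56.0
185.188.15.34 AND mask = 185.188.8.0
No, different subnets (208.17.56.0 vs 185.188.8.0)


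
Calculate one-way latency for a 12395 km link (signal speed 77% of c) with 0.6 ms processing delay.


Speed = 0.77 * 3e5 km/s = 231000 km/s
Propagation delay = 12395 / 231000 = 0.0537 s = 53.658 ms
Processing delay = 0.6 ms
Total one-way latency = 54.258 ms


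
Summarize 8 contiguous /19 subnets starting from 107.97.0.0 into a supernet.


Original prefix: /19
Number of subnets: 8 = 2^3
New prefix = 19 - 3 = 16
Supernet: 107.97.0.0/16


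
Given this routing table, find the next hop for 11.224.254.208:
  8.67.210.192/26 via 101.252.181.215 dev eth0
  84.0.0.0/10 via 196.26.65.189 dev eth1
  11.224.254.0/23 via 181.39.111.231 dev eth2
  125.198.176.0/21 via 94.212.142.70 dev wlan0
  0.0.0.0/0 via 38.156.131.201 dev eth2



Longest prefix match for 11.224.254.208:
  /26 8.67.210.192: no
  /10 84.0.0.0: no
  /23 11.224.254.0: MATCH
  /21 125.198.176.0: no
  /0 0.0.0.0: MATCH
Selected: next-hop 181.39.111.231 via eth2 (matched /23)


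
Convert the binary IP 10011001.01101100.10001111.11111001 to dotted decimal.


10011001 = 153
01101100 = 108
10001111 = 143
11111001 = 249
IP: 153.108.143.249


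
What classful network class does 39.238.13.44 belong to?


First octet: 39
Binary: 00100111
0xxxxxxx -> Class A (1-126)
Class A, default mask 255.0.0.0 (/8)


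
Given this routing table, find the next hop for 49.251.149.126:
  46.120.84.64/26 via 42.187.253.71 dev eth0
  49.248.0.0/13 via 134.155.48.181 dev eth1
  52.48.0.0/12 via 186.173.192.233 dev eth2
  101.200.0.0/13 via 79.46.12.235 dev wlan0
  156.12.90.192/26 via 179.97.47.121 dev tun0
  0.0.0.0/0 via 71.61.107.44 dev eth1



Longest prefix match for 49.251.149.126:
  /26 46.120.84.64: no
  /13 49.248.0.0: MATCH
  /12 52.48.0.0: no
  /13 101.200.0.0: no
  /26 156.12.90.192: no
  /0 0.0.0.0: MATCH
Selected: next-hop 134.155.48.181 via eth1 (matched /13)


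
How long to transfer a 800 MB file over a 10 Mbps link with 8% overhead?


Effective throughput = 10 * (1 - 8/100) = 9.2 Mbps
File size in Mb = 800 * 8 = 6400 Mb
Time = 6400 / 9.2
Time = 695.6522 seconds


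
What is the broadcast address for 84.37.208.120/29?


Network: 84.37.208.120/29
Host bits = 3
Set all host bits to 1:
Broadcast: 84.37.208.127


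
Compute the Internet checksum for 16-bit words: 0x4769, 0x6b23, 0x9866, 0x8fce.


Sum all words (with carry folding):
+ 0x4769 = 0x4769
+ 0x6b23 = 0xb28c
+ 0x9866 = 0x4af3
+ 0x8fce = 0xdac1
One's complement: ~0xdac1
Checksum = 0x253e


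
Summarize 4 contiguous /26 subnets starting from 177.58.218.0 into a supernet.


Original prefix: /26
Number of subnets: 4 = 2^2
New prefix = 26 - 2 = 24
Supernet: 177.58.218.0/24


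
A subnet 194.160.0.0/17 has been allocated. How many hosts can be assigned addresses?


Host bits = 32 - 17 = 15
Total addresses = 2^15 = 32768
Usable = total - 2 (network and broadcast)
Usable hosts: 32766


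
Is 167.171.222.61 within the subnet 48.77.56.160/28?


Subnet network: 48.77.56.160
Test IP AND mask: 167.171.222.48
No, 167.171.222.61 is not in 48.77.56.160/28


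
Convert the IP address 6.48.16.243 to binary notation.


6 = 00000110
48 = 00110000
16 = 00010000
243 = 11110011
Binary: 00000110.00110000.00010000.11110011


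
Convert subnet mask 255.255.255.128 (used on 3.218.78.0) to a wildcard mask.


Subnet mask: 255.255.255.128
Wildcard = 255.255.255.255 - subnet mask
255 - 255 = 0
255 - 255 = 0
255 - 255 = 0
255 - 128 = 127
Wildcard: 0.0.0.127


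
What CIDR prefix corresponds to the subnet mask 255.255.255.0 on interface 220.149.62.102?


Binary: 11111111.11111111.11111111.00000000
Count leading 1s
Prefix: /24


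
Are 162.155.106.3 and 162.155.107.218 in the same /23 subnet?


Mask: 255.255.254.0
162.155.106.3 AND mask = 162.155.106.0
162.155.107.218 AND mask = 162.155.106.0
Yes, same subnet (162.155.106.0)


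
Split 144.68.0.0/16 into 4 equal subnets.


New prefix = 16 + 2 = 18
Each subnet has 16384 addresses
  144.68.0.0/18
  144.68.64.0/18
  144.68.128.0/18
  144.68.192.0/18
Subnets: 144.68.0.0/18, 144.68.64.0/18, 144.68.128.0/18, 144.68.192.0/18


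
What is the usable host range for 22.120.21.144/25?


Network: 22.120.21.128
Broadcast: 22.120.21.255
First usable = network + 1
Last usable = broadcast - 1
Range: 22.120.21.129 to 22.120.21.254


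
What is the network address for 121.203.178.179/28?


IP:   01111001.11001011.10110010.10110011
Mask: 11111111.11111111.11111111.11110000
AND operation:
Net:  01111001.11001011.10110010.10110000
Network: 121.203.178.176/28


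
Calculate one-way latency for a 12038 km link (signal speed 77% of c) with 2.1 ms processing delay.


Speed = 0.77 * 3e5 km/s = 231000 km/s
Propagation delay = 12038 / 231000 = 0.0521 s = 52.1126 ms
Processing delay = 2.1 ms
Total one-way latency = 54.2126 ms


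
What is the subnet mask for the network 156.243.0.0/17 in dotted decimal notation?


/17 means 17 network bits, 15 host bits
Binary: 11111111111111111000000000000000
Mask: 255.255.128.0


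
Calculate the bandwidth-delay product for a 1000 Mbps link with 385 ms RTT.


BDP = bandwidth * RTT
= 1000 Mbps * 385 ms
= 1000 * 1e6 * 385 / 1000 bits
= 385000000 bits
= 48125000 bytes
= 46997.0703 KB
BDP = 385000000 bits (48125000 bytes)


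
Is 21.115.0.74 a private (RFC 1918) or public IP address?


RFC 1918 private ranges:
  10.0.0.0/8 (10.0.0.0 - 10.255.255.255)
  172.16.0.0/12 (172.16.0.0 - 172.31.255.255)
  192.168.0.0/16 (192.168.0.0 - 192.168.255.255)
Public (not in any RFC 1918 range)


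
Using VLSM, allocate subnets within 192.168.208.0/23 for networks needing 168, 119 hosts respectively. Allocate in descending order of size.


168 hosts -> /24 (254 usable): 192.168.208.0/24
119 hosts -> /25 (126 usable): 192.168.209.0/25
Allocation: 192.168.208.0/24 (168 hosts, 254 usable); 192.168.209.0/25 (119 hosts, 126 usable)


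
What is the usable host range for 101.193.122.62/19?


Network: 101.193.96.0
Broadcast: 101.193.127.255
First usable = network + 1
Last usable = broadcast - 1
Range: 101.193.96.1 to 101.193.127.254


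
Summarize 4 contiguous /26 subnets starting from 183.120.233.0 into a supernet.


Original prefix: /26
Number of subnets: 4 = 2^2
New prefix = 26 - 2 = 24
Supernet: 183.120.233.0/24


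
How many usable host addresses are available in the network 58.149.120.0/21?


Host bits = 32 - 21 = 11
Total addresses = 2^11 = 2048
Usable = total - 2 (network and broadcast)
Usable hosts: 2046


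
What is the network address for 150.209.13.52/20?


IP:   10010110.11010001.00001101.00110100
Mask: 11111111.11111111.11110000.00000000
AND operation:
Net:  10010110.11010001.00000000.00000000
Network: 150.209.0.0/20


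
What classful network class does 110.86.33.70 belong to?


First octet: 110
Binary: 01101110
0xxxxxxx -> Class A (1-126)
Class A, default mask 255.0.0.0 (/8)


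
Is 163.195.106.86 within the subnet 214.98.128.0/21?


Subnet network: 214.98.128.0
Test IP AND mask: 163.195.104.0
No, 163.195.106.86 is not in 214.98.128.0/21


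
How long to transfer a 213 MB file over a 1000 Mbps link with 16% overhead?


Effective throughput = 1000 * (1 - 16/100) = 840 Mbps
File size in Mb = 213 * 8 = 1704 Mb
Time = 1704 / 840
Time = 2.0286 seconds


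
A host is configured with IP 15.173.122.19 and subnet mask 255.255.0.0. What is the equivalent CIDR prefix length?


Binary: 11111111.11111111.00000000.00000000
Count leading 1s
Prefix: /16


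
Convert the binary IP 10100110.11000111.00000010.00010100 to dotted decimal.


10100110 = 166
11000111 = 199
00000010 = 2
00010100 = 20
IP: 166.199.2.20


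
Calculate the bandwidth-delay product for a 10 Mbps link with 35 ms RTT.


BDP = bandwidth * RTT
= 10 Mbps * 35 ms
= 10 * 1e6 * 35 / 1000 bits
= 350000 bits
= 43750 bytes
= 42.7246 KB
BDP = 350000 bits (43750 bytes)


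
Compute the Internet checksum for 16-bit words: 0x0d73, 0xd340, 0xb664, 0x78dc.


Sum all words (with carry folding):
+ 0x0d73 = 0x0d73
+ 0xd340 = 0xe0b3
+ 0xb664 = 0x9718
+ 0x78dc = 0x0ff5
One's complement: ~0x0ff5
Checksum = 0xf00a


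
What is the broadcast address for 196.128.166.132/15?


Network: 196.128.0.0/15
Host bits = 17
Set all host bits to 1:
Broadcast: 196.129.255.255


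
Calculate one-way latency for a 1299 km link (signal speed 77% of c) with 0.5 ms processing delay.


Speed = 0.77 * 3e5 km/s = 231000 km/s
Propagation delay = 1299 / 231000 = 0.0056 s = 5.6234 ms
Processing delay = 0.5 ms
Total one-way latency = 6.1234 ms


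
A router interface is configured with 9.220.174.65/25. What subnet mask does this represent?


/25 means 25 network bits, 7 host bits
Binary: 11111111111111111111111110000000
Mask: 255.255.255.128


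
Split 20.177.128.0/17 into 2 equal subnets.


New prefix = 17 + 1 = 18
Each subnet has 16384 addresses
  20.177.128.0/18
  20.177.192.0/18
Subnets: 20.177.128.0/18, 20.177.192.0/18


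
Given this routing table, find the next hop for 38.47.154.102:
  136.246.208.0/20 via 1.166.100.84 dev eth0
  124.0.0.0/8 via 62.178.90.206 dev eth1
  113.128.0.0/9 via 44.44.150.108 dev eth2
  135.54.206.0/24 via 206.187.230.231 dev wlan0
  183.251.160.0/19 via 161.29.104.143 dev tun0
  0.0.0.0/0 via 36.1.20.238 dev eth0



Longest prefix match for 38.47.154.102:
  /20 136.246.208.0: no
  /8 124.0.0.0: no
  /9 113.128.0.0: no
  /24 135.54.206.0: no
  /19 183.251.160.0: no
  /0 0.0.0.0: MATCH
Selected: next-hop 36.1.20.238 via eth0 (matched /0)


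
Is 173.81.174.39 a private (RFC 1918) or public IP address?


RFC 1918 private ranges:
  10.0.0.0/8 (10.0.0.0 - 10.255.255.255)
  172.16.0.0/12 (172.16.0.0 - 172.31.255.255)
  192.168.0.0/16 (192.168.0.0 - 192.168.255.255)
Public (not in any RFC 1918 range)


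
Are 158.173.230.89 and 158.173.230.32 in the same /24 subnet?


Mask: 255.255.255.0
158.173.230.89 AND mask = 158.173.230.0
158.173.230.32 AND mask = 158.173.230.0
Yes, same subnet (158.173.230.0)


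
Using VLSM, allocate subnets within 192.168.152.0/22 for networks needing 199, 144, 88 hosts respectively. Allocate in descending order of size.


199 hosts -> /24 (254 usable): 192.168.152.0/24
144 hosts -> /24 (254 usable): 192.168.153.0/24
88 hosts -> /25 (126 usable): 192.168.154.0/25
Allocation: 192.168.152.0/24 (199 hosts, 254 usable); 192.168.153.0/24 (144 hosts, 254 usable); 192.168.154.0/25 (88 hosts, 126 usable)


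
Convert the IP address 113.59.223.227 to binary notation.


113 = 01110001
59 = 00111011
223 = 11011111
227 = 11100011
Binary: 01110001.00111011.11011111.11100011


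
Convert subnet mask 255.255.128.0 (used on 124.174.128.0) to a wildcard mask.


Subnet mask: 255.255.128.0
Wildcard = 255.255.255.255 - subnet mask
255 - 255 = 0
255 - 255 = 0
255 - 128 = 127
255 - 0 = 255
Wildcard: 0.0.127.255


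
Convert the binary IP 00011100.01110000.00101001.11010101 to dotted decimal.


00011100 = 28
01110000 = 112
00101001 = 41
11010101 = 213
IP: 28.112.41.213
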